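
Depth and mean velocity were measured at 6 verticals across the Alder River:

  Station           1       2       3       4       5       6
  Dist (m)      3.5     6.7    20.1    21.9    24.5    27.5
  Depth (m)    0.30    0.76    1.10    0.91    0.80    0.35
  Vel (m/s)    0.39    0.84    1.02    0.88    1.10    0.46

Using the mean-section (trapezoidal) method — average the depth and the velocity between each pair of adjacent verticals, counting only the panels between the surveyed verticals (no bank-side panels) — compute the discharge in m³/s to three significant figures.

Panel 1-2: Δb = 3.2 m, d̄ = (0.30+0.76)/2 = 0.53, v̄ = (0.39+0.84)/2 = 0.615 → q = 3.2×0.53×0.615 = 1.043 m³/s
Panel 2-3: Δb = 13.4 m, d̄ = (0.76+1.10)/2 = 0.93, v̄ = (0.84+1.02)/2 = 0.93 → q = 13.4×0.93×0.93 = 11.59 m³/s
Panel 3-4: Δb = 1.8 m, d̄ = (1.10+0.91)/2 = 1.005, v̄ = (1.02+0.88)/2 = 0.95 → q = 1.8×1.005×0.95 = 1.719 m³/s
Panel 4-5: Δb = 2.6 m, d̄ = (0.91+0.80)/2 = 0.855, v̄ = (0.88+1.10)/2 = 0.99 → q = 2.6×0.855×0.99 = 2.201 m³/s
Panel 5-6: Δb = 3 m, d̄ = (0.80+0.35)/2 = 0.575, v̄ = (1.10+0.46)/2 = 0.78 → q = 3×0.575×0.78 = 1.346 m³/s
Q = Σ q = 17.90 m³/s

17.9 m³/s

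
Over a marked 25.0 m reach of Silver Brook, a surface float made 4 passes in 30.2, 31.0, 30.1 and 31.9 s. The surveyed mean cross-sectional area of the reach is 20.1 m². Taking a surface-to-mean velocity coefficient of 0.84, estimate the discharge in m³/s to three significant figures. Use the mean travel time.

13.7 m³/s

t̄ = (30.2 + 31.0 + 30.1 + 31.9) / 4 = 30.8 s
v_surface = L / t̄ = 25.0 / 30.8 = 0.8117 m/s
v_mean = 0.84 × 0.8117 = 0.6818 m/s
Q = A × v_mean = 20.1 × 0.6818 = 13.70 m³/s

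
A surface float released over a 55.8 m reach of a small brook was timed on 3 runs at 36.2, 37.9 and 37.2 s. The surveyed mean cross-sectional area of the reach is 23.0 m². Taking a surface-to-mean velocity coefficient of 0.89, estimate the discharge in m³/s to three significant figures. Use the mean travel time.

t̄ = (36.2 + 37.9 + 37.2) / 3 = 37.1 s
v_surface = L / t̄ = 55.8 / 37.1 = 1.504 m/s
v_mean = 0.89 × 1.504 = 1.339 m/s
Q = A × v_mean = 23.0 × 1.339 = 30.79 m³/s

30.8 m³/s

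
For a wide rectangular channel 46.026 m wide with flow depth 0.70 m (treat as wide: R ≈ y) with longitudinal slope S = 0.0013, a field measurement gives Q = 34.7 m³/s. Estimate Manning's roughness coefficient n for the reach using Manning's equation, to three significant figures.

A = b·y = 46.026 × 0.70 = 32.22 m²
Wide channel: R ≈ y = 0.70 m
n = (1/Q)·A·R^(2/3)·S^(1/2) = (1/34.7) × 32.22 × 0.7884 × 0.03606 = 0.02639

0.0264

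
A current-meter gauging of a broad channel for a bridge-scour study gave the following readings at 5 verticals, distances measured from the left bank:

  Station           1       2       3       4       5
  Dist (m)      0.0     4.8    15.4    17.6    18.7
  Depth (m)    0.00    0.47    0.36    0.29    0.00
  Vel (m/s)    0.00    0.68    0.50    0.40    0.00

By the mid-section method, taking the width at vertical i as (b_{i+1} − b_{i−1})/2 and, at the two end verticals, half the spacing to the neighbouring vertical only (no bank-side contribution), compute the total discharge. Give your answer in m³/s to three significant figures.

3.80 m³/s

w_2 = (15.4 − 0.0)/2 = 7.7 m; q_2 = 0.68 × 0.47 × 7.7 = 2.461 m³/s
w_3 = (17.6 − 4.8)/2 = 6.4 m; q_3 = 0.50 × 0.36 × 6.4 = 1.152 m³/s
w_4 = (18.7 − 15.4)/2 = 1.65 m; q_4 = 0.40 × 0.29 × 1.65 = 0.1914 m³/s
Stations 1, 5 contribute zero (depth or velocity is 0).
Q = Σ qᵢ = 3.804 m³/s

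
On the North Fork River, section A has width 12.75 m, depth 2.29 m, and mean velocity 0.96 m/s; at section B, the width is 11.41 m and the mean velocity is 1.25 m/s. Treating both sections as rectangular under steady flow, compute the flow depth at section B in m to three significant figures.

1.97 m

Q = A₁V₁ = (12.75×2.29) × 0.96 = 28.03 m³/s
d₂ = Q/(b₂ V₂) = 28.03/(11.41×1.25) = 1.965 m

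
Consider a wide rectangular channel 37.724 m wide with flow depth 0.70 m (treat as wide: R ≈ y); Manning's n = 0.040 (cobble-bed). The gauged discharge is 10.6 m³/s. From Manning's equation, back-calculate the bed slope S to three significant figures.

A = b·y = 37.724 × 0.70 = 26.41 m²
Wide channel: R ≈ y = 0.70 m
S = (Q·n / (1·A·R^(2/3)))² = (10.6×0.040 / (1×26.41×0.7884))² = 0.0004148

0.000415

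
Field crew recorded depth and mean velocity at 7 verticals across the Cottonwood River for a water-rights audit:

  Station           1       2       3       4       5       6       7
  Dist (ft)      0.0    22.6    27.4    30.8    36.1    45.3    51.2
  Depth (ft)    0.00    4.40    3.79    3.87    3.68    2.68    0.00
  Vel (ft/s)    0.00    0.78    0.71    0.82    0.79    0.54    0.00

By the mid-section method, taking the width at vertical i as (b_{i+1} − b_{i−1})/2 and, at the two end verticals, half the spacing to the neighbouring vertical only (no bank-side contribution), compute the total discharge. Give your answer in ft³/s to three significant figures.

104 ft³/s

w_2 = (27.4 − 0.0)/2 = 13.7 ft; q_2 = 0.78 × 4.40 × 13.7 = 47.02 ft³/s
w_3 = (30.8 − 22.6)/2 = 4.1 ft; q_3 = 0.71 × 3.79 × 4.1 = 11.03 ft³/s
w_4 = (36.1 − 27.4)/2 = 4.35 ft; q_4 = 0.82 × 3.87 × 4.35 = 13.80 ft³/s
w_5 = (45.3 − 30.8)/2 = 7.25 ft; q_5 = 0.79 × 3.68 × 7.25 = 21.08 ft³/s
w_6 = (51.2 − 36.1)/2 = 7.55 ft; q_6 = 0.54 × 2.68 × 7.55 = 10.93 ft³/s
Stations 1, 7 contribute zero (depth or velocity is 0).
Q = Σ qᵢ = 103.9 ft³/s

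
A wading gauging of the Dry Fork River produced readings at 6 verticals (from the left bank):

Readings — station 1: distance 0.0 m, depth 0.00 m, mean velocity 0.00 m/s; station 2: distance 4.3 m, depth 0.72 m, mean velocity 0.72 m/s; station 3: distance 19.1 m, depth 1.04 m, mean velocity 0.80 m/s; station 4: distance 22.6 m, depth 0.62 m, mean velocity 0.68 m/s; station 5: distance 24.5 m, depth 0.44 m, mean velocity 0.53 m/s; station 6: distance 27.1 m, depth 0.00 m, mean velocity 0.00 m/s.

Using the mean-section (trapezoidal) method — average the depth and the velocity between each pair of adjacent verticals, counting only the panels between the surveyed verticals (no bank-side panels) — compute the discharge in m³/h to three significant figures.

Panel 1-2: Δb = 4.3 m, d̄ = (0.00+0.72)/2 = 0.36, v̄ = (0.00+0.72)/2 = 0.36 → q = 4.3×0.36×0.36 = 0.5573 m³/s
Panel 2-3: Δb = 14.8 m, d̄ = (0.72+1.04)/2 = 0.88, v̄ = (0.72+0.80)/2 = 0.76 → q = 14.8×0.88×0.76 = 9.898 m³/s
Panel 3-4: Δb = 3.5 m, d̄ = (1.04+0.62)/2 = 0.83, v̄ = (0.80+0.68)/2 = 0.74 → q = 3.5×0.83×0.74 = 2.150 m³/s
Panel 4-5: Δb = 1.9 m, d̄ = (0.62+0.44)/2 = 0.53, v̄ = (0.68+0.53)/2 = 0.605 → q = 1.9×0.53×0.605 = 0.6092 m³/s
Panel 5-6: Δb = 2.6 m, d̄ = (0.44+0.00)/2 = 0.22, v̄ = (0.53+0.00)/2 = 0.265 → q = 2.6×0.22×0.265 = 0.1516 m³/s
Q = Σ q = 13.37 m³/s
= 13.37 × 3600 = 48120 m³/h

48100 m³/h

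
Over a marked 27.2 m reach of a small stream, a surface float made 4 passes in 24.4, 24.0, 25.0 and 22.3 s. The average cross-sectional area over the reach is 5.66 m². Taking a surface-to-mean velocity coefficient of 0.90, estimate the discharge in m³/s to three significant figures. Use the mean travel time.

5.79 m³/s

t̄ = (24.4 + 24.0 + 25.0 + 22.3) / 4 = 23.925 s
v_surface = L / t̄ = 27.2 / 23.925 = 1.137 m/s
v_mean = 0.90 × 1.137 = 1.023 m/s
Q = A × v_mean = 5.66 × 1.023 = 5.791 m³/s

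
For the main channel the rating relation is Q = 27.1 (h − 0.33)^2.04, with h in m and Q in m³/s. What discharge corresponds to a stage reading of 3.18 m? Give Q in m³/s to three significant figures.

Q = 27.1 × (3.18 − 0.33)^2.04 = 27.1 × 2.85^2.04 = 229.5 m³/s

230 m³/s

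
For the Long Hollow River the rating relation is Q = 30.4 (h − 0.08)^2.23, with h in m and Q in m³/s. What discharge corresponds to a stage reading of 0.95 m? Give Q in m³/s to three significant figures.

Q = 30.4 × (0.95 − 0.08)^2.23 = 30.4 × 0.87^2.23 = 22.28 m³/s

22.3 m³/s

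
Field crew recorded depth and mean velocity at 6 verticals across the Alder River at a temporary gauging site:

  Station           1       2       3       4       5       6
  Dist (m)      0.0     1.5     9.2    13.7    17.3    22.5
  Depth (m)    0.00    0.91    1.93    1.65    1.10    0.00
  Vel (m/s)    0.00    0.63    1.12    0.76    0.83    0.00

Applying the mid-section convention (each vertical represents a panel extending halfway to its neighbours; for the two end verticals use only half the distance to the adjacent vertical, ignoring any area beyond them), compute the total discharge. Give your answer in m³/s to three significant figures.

w_2 = (9.2 − 0.0)/2 = 4.6 m; q_2 = 0.63 × 0.91 × 4.6 = 2.637 m³/s
w_3 = (13.7 − 1.5)/2 = 6.1 m; q_3 = 1.12 × 1.93 × 6.1 = 13.19 m³/s
w_4 = (17.3 − 9.2)/2 = 4.05 m; q_4 = 0.76 × 1.65 × 4.05 = 5.079 m³/s
w_5 = (22.5 − 13.7)/2 = 4.4 m; q_5 = 0.83 × 1.10 × 4.4 = 4.017 m³/s
Stations 1, 6 contribute zero (depth or velocity is 0).
Q = Σ qᵢ = 24.92 m³/s

24.9 m³/s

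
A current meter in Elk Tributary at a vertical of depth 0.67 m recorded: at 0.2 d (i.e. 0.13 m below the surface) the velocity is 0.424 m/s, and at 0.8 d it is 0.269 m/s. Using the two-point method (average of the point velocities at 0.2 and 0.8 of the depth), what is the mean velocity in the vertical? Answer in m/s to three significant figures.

v̄ = (0.424 + 0.269) / 2 = 0.3465 m/s

0.347 m/s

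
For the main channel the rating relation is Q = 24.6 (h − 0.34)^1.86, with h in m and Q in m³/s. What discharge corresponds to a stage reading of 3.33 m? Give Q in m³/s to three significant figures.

189 m³/s

Q = 24.6 × (3.33 − 0.34)^1.86 = 24.6 × 2.99^1.86 = 188.7 m³/s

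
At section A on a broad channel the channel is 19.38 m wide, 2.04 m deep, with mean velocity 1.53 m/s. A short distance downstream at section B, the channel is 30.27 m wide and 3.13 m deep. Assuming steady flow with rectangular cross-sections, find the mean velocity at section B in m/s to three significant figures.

Q = A₁V₁ = (19.38×2.04) × 1.53 = 60.49 m³/s
A₂ = 30.27 × 3.13 = 94.75 m²
V₂ = Q/A₂ = 60.49/94.75 = 0.6384 m/s

0.638 m/s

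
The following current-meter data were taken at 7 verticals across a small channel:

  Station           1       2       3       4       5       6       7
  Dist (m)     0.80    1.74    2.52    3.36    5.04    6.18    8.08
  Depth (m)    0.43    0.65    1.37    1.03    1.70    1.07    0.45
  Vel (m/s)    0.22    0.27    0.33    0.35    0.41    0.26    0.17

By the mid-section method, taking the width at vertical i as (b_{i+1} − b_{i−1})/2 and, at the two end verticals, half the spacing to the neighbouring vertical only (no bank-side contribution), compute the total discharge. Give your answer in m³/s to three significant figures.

2.49 m³/s

w_1 = (1.74 − 0.80)/2 = 0.47 m; q_1 = 0.22 × 0.43 × 0.47 = 0.04446 m³/s
w_2 = (2.52 − 0.80)/2 = 0.86 m; q_2 = 0.27 × 0.65 × 0.86 = 0.1509 m³/s
w_3 = (3.36 − 1.74)/2 = 0.81 m; q_3 = 0.33 × 1.37 × 0.81 = 0.3662 m³/s
w_4 = (5.04 − 2.52)/2 = 1.26 m; q_4 = 0.35 × 1.03 × 1.26 = 0.4542 m³/s
w_5 = (6.18 − 3.36)/2 = 1.41 m; q_5 = 0.41 × 1.70 × 1.41 = 0.9828 m³/s
w_6 = (8.08 − 5.04)/2 = 1.52 m; q_6 = 0.26 × 1.07 × 1.52 = 0.4229 m³/s
w_7 = (8.08 − 6.18)/2 = 0.95 m; q_7 = 0.17 × 0.45 × 0.95 = 0.07268 m³/s
Q = Σ qᵢ = 2.494 m³/s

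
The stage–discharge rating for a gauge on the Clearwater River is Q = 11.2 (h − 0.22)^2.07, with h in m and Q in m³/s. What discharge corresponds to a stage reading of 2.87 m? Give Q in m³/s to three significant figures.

Q = 11.2 × (2.87 − 0.22)^2.07 = 11.2 × 2.65^2.07 = 84.20 m³/s

84.2 m³/s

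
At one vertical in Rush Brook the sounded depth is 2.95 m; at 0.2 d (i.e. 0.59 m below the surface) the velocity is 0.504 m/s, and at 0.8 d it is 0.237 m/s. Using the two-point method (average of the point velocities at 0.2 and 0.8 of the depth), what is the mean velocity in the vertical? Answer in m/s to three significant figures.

v̄ = (0.504 + 0.237) / 2 = 0.3705 m/s

0.371 m/s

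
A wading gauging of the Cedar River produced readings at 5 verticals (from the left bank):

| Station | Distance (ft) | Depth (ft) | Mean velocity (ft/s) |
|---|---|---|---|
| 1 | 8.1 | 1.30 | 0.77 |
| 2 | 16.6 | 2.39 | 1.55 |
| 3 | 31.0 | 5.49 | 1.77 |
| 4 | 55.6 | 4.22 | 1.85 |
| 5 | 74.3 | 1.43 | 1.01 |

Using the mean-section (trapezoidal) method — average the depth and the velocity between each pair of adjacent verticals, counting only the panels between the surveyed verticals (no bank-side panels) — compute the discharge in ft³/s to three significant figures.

404 ft³/s

Panel 1-2: Δb = 8.5 ft, d̄ = (1.30+2.39)/2 = 1.845, v̄ = (0.77+1.55)/2 = 1.16 → q = 8.5×1.845×1.16 = 18.19 ft³/s
Panel 2-3: Δb = 14.4 ft, d̄ = (2.39+5.49)/2 = 3.94, v̄ = (1.55+1.77)/2 = 1.66 → q = 14.4×3.94×1.66 = 94.18 ft³/s
Panel 3-4: Δb = 24.6 ft, d̄ = (5.49+4.22)/2 = 4.855, v̄ = (1.77+1.85)/2 = 1.81 → q = 24.6×4.855×1.81 = 216.2 ft³/s
Panel 4-5: Δb = 18.7 ft, d̄ = (4.22+1.43)/2 = 2.825, v̄ = (1.85+1.01)/2 = 1.43 → q = 18.7×2.825×1.43 = 75.54 ft³/s
Q = Σ q = 404.1 ft³/s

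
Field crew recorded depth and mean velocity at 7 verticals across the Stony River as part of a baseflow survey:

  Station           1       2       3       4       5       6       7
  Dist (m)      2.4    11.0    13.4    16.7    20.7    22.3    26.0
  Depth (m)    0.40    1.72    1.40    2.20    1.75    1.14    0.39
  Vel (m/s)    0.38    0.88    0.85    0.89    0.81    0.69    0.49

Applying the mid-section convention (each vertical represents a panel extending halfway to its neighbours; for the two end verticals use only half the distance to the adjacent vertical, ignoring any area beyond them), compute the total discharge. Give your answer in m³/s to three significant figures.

w_1 = (11.0 − 2.4)/2 = 4.3 m; q_1 = 0.38 × 0.40 × 4.3 = 0.6536 m³/s
w_2 = (13.4 − 2.4)/2 = 5.5 m; q_2 = 0.88 × 1.72 × 5.5 = 8.325 m³/s
w_3 = (16.7 − 11.0)/2 = 2.85 m; q_3 = 0.85 × 1.40 × 2.85 = 3.392 m³/s
w_4 = (20.7 − 13.4)/2 = 3.65 m; q_4 = 0.89 × 2.20 × 3.65 = 7.147 m³/s
w_5 = (22.3 − 16.7)/2 = 2.8 m; q_5 = 0.81 × 1.75 × 2.8 = 3.969 m³/s
w_6 = (26.0 − 20.7)/2 = 2.65 m; q_6 = 0.69 × 1.14 × 2.65 = 2.084 m³/s
w_7 = (26.0 − 22.3)/2 = 1.85 m; q_7 = 0.49 × 0.39 × 1.85 = 0.3535 m³/s
Q = Σ qᵢ = 25.92 m³/s

25.9 m³/s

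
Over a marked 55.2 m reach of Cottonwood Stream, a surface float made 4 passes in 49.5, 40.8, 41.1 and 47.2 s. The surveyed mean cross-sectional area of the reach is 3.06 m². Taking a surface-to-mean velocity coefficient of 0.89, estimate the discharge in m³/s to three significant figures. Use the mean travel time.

t̄ = (49.5 + 40.8 + 41.1 + 47.2) / 4 = 44.65 s
v_surface = L / t̄ = 55.2 / 44.65 = 1.236 m/s
v_mean = 0.89 × 1.236 = 1.100 m/s
Q = A × v_mean = 3.06 × 1.100 = 3.367 m³/s

3.37 m³/s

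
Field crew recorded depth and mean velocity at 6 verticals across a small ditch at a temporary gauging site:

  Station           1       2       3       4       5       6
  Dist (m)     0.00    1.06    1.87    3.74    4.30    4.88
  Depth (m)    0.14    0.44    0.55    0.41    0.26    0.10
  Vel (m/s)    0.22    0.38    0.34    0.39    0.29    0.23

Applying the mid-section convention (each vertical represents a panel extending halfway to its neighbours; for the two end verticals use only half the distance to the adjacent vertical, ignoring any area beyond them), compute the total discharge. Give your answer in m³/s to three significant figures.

0.667 m³/s

w_1 = (1.06 − 0.00)/2 = 0.53 m; q_1 = 0.22 × 0.14 × 0.53 = 0.01632 m³/s
w_2 = (1.87 − 0.00)/2 = 0.935 m; q_2 = 0.38 × 0.44 × 0.935 = 0.1563 m³/s
w_3 = (3.74 − 1.06)/2 = 1.34 m; q_3 = 0.34 × 0.55 × 1.34 = 0.2506 m³/s
w_4 = (4.30 − 1.87)/2 = 1.215 m; q_4 = 0.39 × 0.41 × 1.215 = 0.1943 m³/s
w_5 = (4.88 − 3.74)/2 = 0.57 m; q_5 = 0.29 × 0.26 × 0.57 = 0.04298 m³/s
w_6 = (4.88 − 4.30)/2 = 0.29 m; q_6 = 0.23 × 0.10 × 0.29 = 0.006670 m³/s
Q = Σ qᵢ = 0.6672 m³/s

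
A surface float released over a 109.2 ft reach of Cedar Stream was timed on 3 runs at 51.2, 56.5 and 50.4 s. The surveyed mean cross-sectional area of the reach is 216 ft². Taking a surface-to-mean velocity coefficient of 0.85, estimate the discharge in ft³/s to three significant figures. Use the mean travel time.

380 ft³/s

t̄ = (51.2 + 56.5 + 50.4) / 3 = 52.7 s
v_surface = L / t̄ = 109.2 / 52.7 = 2.072 ft/s
v_mean = 0.85 × 2.072 = 1.761 ft/s
Q = A × v_mean = 216 × 1.761 = 380.4 ft³/s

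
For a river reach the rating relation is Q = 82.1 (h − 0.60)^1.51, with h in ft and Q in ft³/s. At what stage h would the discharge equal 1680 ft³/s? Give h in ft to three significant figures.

7.98 ft

h − h₀ = (Q/C)^(1/b) = (1680/82.1)^(1/1.51) = 7.382 ft
h = 0.60 + 7.382 = 7.982 ft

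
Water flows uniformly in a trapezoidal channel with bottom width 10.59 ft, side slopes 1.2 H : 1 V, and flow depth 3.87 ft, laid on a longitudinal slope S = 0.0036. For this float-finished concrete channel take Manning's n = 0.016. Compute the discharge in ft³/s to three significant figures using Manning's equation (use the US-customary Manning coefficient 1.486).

A = (b + z·y)·y = (10.59 + 1.2×3.87)×3.87 = 58.96 ft²
P = b + 2y√(1+z²) = 10.59 + 2×3.87×√(1+1.2²) = 22.68 ft
R = A/P = 58.96/22.68 = 2.599 ft
Q = (1.486/n)·A·R^(2/3)·S^(1/2) = (1.486/0.016) × 58.96 × 2.599^(2/3) × 0.0036^(1/2) = 621.1 ft³/s

621 ft³/s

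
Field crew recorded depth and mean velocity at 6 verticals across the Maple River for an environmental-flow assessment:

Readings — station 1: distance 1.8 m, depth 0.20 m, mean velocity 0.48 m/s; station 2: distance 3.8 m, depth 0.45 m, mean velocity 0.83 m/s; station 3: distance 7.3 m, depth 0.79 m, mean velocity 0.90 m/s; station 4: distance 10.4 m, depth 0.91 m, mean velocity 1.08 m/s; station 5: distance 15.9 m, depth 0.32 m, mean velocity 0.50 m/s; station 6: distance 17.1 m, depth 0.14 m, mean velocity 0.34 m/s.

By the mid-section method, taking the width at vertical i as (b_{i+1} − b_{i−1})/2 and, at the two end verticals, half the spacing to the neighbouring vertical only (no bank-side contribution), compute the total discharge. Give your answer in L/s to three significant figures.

w_1 = (3.8 − 1.8)/2 = 1 m; q_1 = 0.48 × 0.20 × 1 = 0.09600 m³/s
w_2 = (7.3 − 1.8)/2 = 2.75 m; q_2 = 0.83 × 0.45 × 2.75 = 1.027 m³/s
w_3 = (10.4 − 3.8)/2 = 3.3 m; q_3 = 0.90 × 0.79 × 3.3 = 2.346 m³/s
w_4 = (15.9 − 7.3)/2 = 4.3 m; q_4 = 1.08 × 0.91 × 4.3 = 4.226 m³/s
w_5 = (17.1 − 10.4)/2 = 3.35 m; q_5 = 0.50 × 0.32 × 3.35 = 0.5360 m³/s
w_6 = (17.1 − 15.9)/2 = 0.6 m; q_6 = 0.34 × 0.14 × 0.6 = 0.02856 m³/s
Q = Σ qᵢ = 8.260 m³/s
= 8.260 × 1000 = 8260 L/s

8260 L/s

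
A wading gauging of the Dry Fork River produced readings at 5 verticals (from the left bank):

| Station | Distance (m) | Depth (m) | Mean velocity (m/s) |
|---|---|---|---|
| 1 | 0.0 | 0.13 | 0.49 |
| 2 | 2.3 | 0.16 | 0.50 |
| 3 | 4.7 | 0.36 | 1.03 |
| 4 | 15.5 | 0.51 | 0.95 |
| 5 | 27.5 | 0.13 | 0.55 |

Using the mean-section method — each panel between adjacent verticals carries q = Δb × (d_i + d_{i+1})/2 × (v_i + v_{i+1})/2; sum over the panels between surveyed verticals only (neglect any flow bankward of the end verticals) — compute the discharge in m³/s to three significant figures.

8.17 m³/s

Panel 1-2: Δb = 2.3 m, d̄ = (0.13+0.16)/2 = 0.145, v̄ = (0.49+0.50)/2 = 0.495 → q = 2.3×0.145×0.495 = 0.1651 m³/s
Panel 2-3: Δb = 2.4 m, d̄ = (0.16+0.36)/2 = 0.26, v̄ = (0.50+1.03)/2 = 0.765 → q = 2.4×0.26×0.765 = 0.4774 m³/s
Panel 3-4: Δb = 10.8 m, d̄ = (0.36+0.51)/2 = 0.435, v̄ = (1.03+0.95)/2 = 0.99 → q = 10.8×0.435×0.99 = 4.651 m³/s
Panel 4-5: Δb = 12 m, d̄ = (0.51+0.13)/2 = 0.32, v̄ = (0.95+0.55)/2 = 0.75 → q = 12×0.32×0.75 = 2.880 m³/s
Q = Σ q = 8.173 m³/s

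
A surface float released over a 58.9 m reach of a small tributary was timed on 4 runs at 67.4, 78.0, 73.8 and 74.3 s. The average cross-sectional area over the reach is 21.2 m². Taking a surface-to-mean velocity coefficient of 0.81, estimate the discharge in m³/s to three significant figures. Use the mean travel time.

13.8 m³/s

t̄ = (67.4 + 78.0 + 73.8 + 74.3) / 4 = 73.375 s
v_surface = L / t̄ = 58.9 / 73.375 = 0.8027 m/s
v_mean = 0.81 × 0.8027 = 0.6502 m/s
Q = A × v_mean = 21.2 × 0.6502 = 13.78 m³/s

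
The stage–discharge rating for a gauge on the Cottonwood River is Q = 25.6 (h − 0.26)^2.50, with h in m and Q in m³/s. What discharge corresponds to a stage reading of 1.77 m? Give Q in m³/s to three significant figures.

71.7 m³/s

Q = 25.6 × (1.77 − 0.26)^2.50 = 25.6 × 1.51^2.50 = 71.73 m³/s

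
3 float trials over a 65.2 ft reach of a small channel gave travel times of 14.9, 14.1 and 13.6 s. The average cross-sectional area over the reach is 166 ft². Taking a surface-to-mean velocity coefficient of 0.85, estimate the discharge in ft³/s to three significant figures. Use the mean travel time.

t̄ = (14.9 + 14.1 + 13.6) / 3 = 14.2 s
v_surface = L / t̄ = 65.2 / 14.2 = 4.592 ft/s
v_mean = 0.85 × 4.592 = 3.903 ft/s
Q = A × v_mean = 166 × 3.903 = 647.9 ft³/s

648 ft³/s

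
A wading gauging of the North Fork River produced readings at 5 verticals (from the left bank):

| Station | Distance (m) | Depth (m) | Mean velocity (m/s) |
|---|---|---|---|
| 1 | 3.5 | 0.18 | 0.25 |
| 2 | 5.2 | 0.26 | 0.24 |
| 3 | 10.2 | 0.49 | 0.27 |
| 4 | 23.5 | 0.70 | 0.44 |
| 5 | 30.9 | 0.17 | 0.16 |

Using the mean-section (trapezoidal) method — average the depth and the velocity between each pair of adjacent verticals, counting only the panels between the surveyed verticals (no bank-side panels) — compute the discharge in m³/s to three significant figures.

4.34 m³/s

Panel 1-2: Δb = 1.7 m, d̄ = (0.18+0.26)/2 = 0.22, v̄ = (0.25+0.24)/2 = 0.245 → q = 1.7×0.22×0.245 = 0.09163 m³/s
Panel 2-3: Δb = 5 m, d̄ = (0.26+0.49)/2 = 0.375, v̄ = (0.24+0.27)/2 = 0.255 → q = 5×0.375×0.255 = 0.4781 m³/s
Panel 3-4: Δb = 13.3 m, d̄ = (0.49+0.70)/2 = 0.595, v̄ = (0.27+0.44)/2 = 0.355 → q = 13.3×0.595×0.355 = 2.809 m³/s
Panel 4-5: Δb = 7.4 m, d̄ = (0.70+0.17)/2 = 0.435, v̄ = (0.44+0.16)/2 = 0.3 → q = 7.4×0.435×0.3 = 0.9657 m³/s
Q = Σ q = 4.345 m³/s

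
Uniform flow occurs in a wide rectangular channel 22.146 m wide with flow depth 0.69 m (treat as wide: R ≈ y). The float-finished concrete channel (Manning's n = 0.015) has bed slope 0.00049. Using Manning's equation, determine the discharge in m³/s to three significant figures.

A = b·y = 22.146 × 0.69 = 15.28 m²
Wide channel: R ≈ y = 0.69 m
Q = (1/n)·A·R^(2/3)·S^(1/2) = (1/0.015) × 15.28 × 0.6900^(2/3) × 0.00049^(1/2) = 17.61 m³/s

17.6 m³/s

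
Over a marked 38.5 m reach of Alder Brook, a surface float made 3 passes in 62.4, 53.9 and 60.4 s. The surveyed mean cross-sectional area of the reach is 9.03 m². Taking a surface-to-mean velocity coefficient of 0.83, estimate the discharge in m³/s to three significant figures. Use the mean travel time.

t̄ = (62.4 + 53.9 + 60.4) / 3 = 58.9 s
v_surface = L / t̄ = 38.5 / 58.9 = 0.6537 m/s
v_mean = 0.83 × 0.6537 = 0.5425 m/s
Q = A × v_mean = 9.03 × 0.5425 = 4.899 m³/s

4.90 m³/s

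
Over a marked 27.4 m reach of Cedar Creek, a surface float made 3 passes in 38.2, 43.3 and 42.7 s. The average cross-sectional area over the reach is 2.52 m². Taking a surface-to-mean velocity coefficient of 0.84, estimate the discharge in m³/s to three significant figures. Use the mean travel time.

1.40 m³/s

t̄ = (38.2 + 43.3 + 42.7) / 3 = 41.4 s
v_surface = L / t̄ = 27.4 / 41.4 = 0.6618 m/s
v_mean = 0.84 × 0.6618 = 0.5559 m/s
Q = A × v_mean = 2.52 × 0.5559 = 1.401 m³/s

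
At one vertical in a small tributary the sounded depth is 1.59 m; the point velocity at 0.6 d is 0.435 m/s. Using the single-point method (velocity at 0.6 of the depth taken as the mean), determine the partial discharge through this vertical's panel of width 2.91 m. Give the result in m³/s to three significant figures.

2.01 m³/s

v̄ = v₀.₆ = 0.435 m/s
q = v̄ × d × w = 0.4350 × 1.59 × 2.91 = 2.013 m³/s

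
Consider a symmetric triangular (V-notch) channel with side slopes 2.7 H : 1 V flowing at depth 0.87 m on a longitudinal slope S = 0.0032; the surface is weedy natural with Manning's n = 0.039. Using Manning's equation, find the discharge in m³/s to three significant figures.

1.63 m³/s

A = z·y² = 2.7×0.87² = 2.044 m²
P = 2y√(1+z²) = 2×0.87×√(1+2.7²) = 5.010 m
R = A/P = 2.044/5.010 = 0.4079 m
Q = (1/n)·A·R^(2/3)·S^(1/2) = (1/0.039) × 2.044 × 0.4079^(2/3) × 0.0032^(1/2) = 1.630 m³/s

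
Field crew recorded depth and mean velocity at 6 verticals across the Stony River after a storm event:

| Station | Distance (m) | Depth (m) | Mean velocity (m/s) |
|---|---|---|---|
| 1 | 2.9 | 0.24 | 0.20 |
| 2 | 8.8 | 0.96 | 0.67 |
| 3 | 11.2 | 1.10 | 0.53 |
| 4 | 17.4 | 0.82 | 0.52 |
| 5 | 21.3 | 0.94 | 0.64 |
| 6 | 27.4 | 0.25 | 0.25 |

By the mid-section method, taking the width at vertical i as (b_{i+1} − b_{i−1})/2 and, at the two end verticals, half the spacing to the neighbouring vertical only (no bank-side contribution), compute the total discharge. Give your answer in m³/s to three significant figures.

w_1 = (8.8 − 2.9)/2 = 2.95 m; q_1 = 0.20 × 0.24 × 2.95 = 0.1416 m³/s
w_2 = (11.2 − 2.9)/2 = 4.15 m; q_2 = 0.67 × 0.96 × 4.15 = 2.669 m³/s
w_3 = (17.4 − 8.8)/2 = 4.3 m; q_3 = 0.53 × 1.10 × 4.3 = 2.507 m³/s
w_4 = (21.3 − 11.2)/2 = 5.05 m; q_4 = 0.52 × 0.82 × 5.05 = 2.153 m³/s
w_5 = (27.4 − 17.4)/2 = 5 m; q_5 = 0.64 × 0.94 × 5 = 3.008 m³/s
w_6 = (27.4 − 21.3)/2 = 3.05 m; q_6 = 0.25 × 0.25 × 3.05 = 0.1906 m³/s
Q = Σ qᵢ = 10.67 m³/s

10.7 m³/s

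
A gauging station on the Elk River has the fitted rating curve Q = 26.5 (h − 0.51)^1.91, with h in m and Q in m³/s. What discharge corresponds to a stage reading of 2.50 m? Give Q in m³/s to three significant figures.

98.6 m³/s

Q = 26.5 × (2.50 − 0.51)^1.91 = 26.5 × 1.99^1.91 = 98.64 m³/s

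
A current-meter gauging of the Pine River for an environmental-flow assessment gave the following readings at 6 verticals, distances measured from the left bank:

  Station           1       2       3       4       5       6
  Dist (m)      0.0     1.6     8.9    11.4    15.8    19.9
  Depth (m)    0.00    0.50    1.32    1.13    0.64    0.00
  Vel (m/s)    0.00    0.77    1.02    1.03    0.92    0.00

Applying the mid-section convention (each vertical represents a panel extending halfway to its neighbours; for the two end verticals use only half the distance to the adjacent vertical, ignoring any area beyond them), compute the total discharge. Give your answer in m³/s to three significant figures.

14.8 m³/s

w_2 = (8.9 − 0.0)/2 = 4.45 m; q_2 = 0.77 × 0.50 × 4.45 = 1.713 m³/s
w_3 = (11.4 − 1.6)/2 = 4.9 m; q_3 = 1.02 × 1.32 × 4.9 = 6.597 m³/s
w_4 = (15.8 − 8.9)/2 = 3.45 m; q_4 = 1.03 × 1.13 × 3.45 = 4.015 m³/s
w_5 = (19.9 − 11.4)/2 = 4.25 m; q_5 = 0.92 × 0.64 × 4.25 = 2.502 m³/s
Stations 1, 6 contribute zero (depth or velocity is 0).
Q = Σ qᵢ = 14.83 m³/s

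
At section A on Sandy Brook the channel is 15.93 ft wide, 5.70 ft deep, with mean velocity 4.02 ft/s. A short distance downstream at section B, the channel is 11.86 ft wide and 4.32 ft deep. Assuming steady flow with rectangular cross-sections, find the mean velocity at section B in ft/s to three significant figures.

Q = A₁V₁ = (15.93×5.70) × 4.02 = 365.0 ft³/s
A₂ = 11.86 × 4.32 = 51.24 ft²
V₂ = Q/A₂ = 365.0/51.24 = 7.124 ft/s

7.12 ft/s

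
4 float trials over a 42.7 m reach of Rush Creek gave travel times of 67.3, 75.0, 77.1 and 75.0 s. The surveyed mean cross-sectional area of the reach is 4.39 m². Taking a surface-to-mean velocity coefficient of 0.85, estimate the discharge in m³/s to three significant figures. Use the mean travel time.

2.16 m³/s

t̄ = (67.3 + 75.0 + 77.1 + 75.0) / 4 = 73.6 s
v_surface = L / t̄ = 42.7 / 73.6 = 0.5802 m/s
v_mean = 0.85 × 0.5802 = 0.4931 m/s
Q = A × v_mean = 4.39 × 0.4931 = 2.165 m³/s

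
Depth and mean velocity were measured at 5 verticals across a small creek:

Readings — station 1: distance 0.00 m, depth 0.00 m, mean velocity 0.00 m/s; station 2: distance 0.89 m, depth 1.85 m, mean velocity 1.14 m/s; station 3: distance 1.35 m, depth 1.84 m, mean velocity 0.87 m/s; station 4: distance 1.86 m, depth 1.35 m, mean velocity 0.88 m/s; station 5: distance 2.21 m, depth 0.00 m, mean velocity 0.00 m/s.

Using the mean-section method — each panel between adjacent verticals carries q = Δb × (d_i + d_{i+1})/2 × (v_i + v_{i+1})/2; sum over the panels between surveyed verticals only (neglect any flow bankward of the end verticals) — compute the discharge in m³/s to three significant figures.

Panel 1-2: Δb = 0.89 m, d̄ = (0.00+1.85)/2 = 0.925, v̄ = (0.00+1.14)/2 = 0.57 → q = 0.89×0.925×0.57 = 0.4693 m³/s
Panel 2-3: Δb = 0.46 m, d̄ = (1.85+1.84)/2 = 1.845, v̄ = (1.14+0.87)/2 = 1.005 → q = 0.46×1.845×1.005 = 0.8529 m³/s
Panel 3-4: Δb = 0.51 m, d̄ = (1.84+1.35)/2 = 1.595, v̄ = (0.87+0.88)/2 = 0.875 → q = 0.51×1.595×0.875 = 0.7118 m³/s
Panel 4-5: Δb = 0.35 m, d̄ = (1.35+0.00)/2 = 0.675, v̄ = (0.88+0.00)/2 = 0.44 → q = 0.35×0.675×0.44 = 0.1040 m³/s
Q = Σ q = 2.138 m³/s

2.14 m³/s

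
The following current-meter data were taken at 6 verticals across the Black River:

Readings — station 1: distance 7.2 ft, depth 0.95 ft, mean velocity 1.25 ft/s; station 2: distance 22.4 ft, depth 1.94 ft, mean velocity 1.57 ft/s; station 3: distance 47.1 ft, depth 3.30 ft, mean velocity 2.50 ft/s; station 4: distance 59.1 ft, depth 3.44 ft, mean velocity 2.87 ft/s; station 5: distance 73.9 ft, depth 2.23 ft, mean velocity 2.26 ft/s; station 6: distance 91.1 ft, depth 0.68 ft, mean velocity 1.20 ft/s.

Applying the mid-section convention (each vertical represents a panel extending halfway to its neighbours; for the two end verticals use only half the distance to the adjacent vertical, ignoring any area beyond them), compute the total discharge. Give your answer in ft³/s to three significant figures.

441 ft³/s

w_1 = (22.4 − 7.2)/2 = 7.6 ft; q_1 = 1.25 × 0.95 × 7.6 = 9.025 ft³/s
w_2 = (47.1 − 7.2)/2 = 19.95 ft; q_2 = 1.57 × 1.94 × 19.95 = 60.76 ft³/s
w_3 = (59.1 − 22.4)/2 = 18.35 ft; q_3 = 2.50 × 3.30 × 18.35 = 151.4 ft³/s
w_4 = (73.9 − 47.1)/2 = 13.4 ft; q_4 = 2.87 × 3.44 × 13.4 = 132.3 ft³/s
w_5 = (91.1 − 59.1)/2 = 16 ft; q_5 = 2.26 × 2.23 × 16 = 80.64 ft³/s
w_6 = (91.1 − 73.9)/2 = 8.6 ft; q_6 = 1.20 × 0.68 × 8.6 = 7.018 ft³/s
Q = Σ qᵢ = 441.1 ft³/s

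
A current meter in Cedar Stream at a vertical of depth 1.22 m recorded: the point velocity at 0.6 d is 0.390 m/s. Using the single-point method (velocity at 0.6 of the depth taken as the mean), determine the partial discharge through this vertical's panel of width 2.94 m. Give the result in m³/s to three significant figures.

1.40 m³/s

v̄ = v₀.₆ = 0.390 m/s
q = v̄ × d × w = 0.3900 × 1.22 × 2.94 = 1.399 m³/s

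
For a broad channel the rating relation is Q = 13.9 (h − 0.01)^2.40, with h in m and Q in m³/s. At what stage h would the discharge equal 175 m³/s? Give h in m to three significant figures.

h − h₀ = (Q/C)^(1/b) = (175/13.9)^(1/2.40) = 2.873 m
h = 0.01 + 2.873 = 2.883 m

2.88 m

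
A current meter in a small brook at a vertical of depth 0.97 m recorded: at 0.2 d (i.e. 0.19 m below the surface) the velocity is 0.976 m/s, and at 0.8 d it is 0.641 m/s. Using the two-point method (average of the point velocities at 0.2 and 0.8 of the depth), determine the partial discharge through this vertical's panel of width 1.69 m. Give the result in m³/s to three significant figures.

1.33 m³/s

v̄ = (0.976 + 0.641) / 2 = 0.8085 m/s
q = v̄ × d × w = 0.8085 × 0.97 × 1.69 = 1.325 m³/s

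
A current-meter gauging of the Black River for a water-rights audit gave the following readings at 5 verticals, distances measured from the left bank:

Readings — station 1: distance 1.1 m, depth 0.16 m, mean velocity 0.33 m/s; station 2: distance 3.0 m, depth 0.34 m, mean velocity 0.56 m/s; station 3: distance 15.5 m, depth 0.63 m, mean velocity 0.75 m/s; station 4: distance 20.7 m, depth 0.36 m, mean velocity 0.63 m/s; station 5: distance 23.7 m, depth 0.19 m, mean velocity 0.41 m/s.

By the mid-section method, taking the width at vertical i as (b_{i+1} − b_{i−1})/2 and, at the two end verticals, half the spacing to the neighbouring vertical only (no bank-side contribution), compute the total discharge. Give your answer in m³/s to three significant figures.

w_1 = (3.0 − 1.1)/2 = 0.95 m; q_1 = 0.33 × 0.16 × 0.95 = 0.05016 m³/s
w_2 = (15.5 − 1.1)/2 = 7.2 m; q_2 = 0.56 × 0.34 × 7.2 = 1.371 m³/s
w_3 = (20.7 − 3.0)/2 = 8.85 m; q_3 = 0.75 × 0.63 × 8.85 = 4.182 m³/s
w_4 = (23.7 − 15.5)/2 = 4.1 m; q_4 = 0.63 × 0.36 × 4.1 = 0.9299 m³/s
w_5 = (23.7 − 20.7)/2 = 1.5 m; q_5 = 0.41 × 0.19 × 1.5 = 0.1169 m³/s
Q = Σ qᵢ = 6.649 m³/s

6.65 m³/s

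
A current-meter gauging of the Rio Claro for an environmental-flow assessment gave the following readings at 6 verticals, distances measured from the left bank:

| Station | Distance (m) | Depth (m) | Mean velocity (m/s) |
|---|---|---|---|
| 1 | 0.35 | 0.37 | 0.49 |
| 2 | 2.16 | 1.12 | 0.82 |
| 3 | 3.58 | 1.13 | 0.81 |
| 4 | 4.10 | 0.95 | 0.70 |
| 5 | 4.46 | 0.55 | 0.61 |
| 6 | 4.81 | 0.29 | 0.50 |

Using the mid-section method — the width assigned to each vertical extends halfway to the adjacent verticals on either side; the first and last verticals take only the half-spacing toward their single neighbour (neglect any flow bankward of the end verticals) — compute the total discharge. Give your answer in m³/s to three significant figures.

2.97 m³/s

w_1 = (2.16 − 0.35)/2 = 0.905 m; q_1 = 0.49 × 0.37 × 0.905 = 0.1641 m³/s
w_2 = (3.58 − 0.35)/2 = 1.615 m; q_2 = 0.82 × 1.12 × 1.615 = 1.483 m³/s
w_3 = (4.10 − 2.16)/2 = 0.97 m; q_3 = 0.81 × 1.13 × 0.97 = 0.8878 m³/s
w_4 = (4.46 − 3.58)/2 = 0.44 m; q_4 = 0.70 × 0.95 × 0.44 = 0.2926 m³/s
w_5 = (4.81 − 4.10)/2 = 0.355 m; q_5 = 0.61 × 0.55 × 0.355 = 0.1191 m³/s
w_6 = (4.81 − 4.46)/2 = 0.175 m; q_6 = 0.50 × 0.29 × 0.175 = 0.02538 m³/s
Q = Σ qᵢ = 2.972 m³/s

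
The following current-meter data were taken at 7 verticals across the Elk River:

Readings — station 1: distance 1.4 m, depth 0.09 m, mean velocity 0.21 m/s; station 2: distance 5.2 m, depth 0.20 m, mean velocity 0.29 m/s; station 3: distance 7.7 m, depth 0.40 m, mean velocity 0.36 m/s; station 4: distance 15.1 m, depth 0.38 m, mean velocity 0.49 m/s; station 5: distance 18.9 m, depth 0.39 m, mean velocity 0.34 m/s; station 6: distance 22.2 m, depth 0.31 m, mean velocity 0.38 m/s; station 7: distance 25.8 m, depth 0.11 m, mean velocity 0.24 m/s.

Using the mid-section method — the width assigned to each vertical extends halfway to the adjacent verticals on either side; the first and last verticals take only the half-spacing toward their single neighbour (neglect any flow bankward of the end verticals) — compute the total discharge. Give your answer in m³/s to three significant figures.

w_1 = (5.2 − 1.4)/2 = 1.9 m; q_1 = 0.21 × 0.09 × 1.9 = 0.03591 m³/s
w_2 = (7.7 − 1.4)/2 = 3.15 m; q_2 = 0.29 × 0.20 × 3.15 = 0.1827 m³/s
w_3 = (15.1 − 5.2)/2 = 4.95 m; q_3 = 0.36 × 0.40 × 4.95 = 0.7128 m³/s
w_4 = (18.9 − 7.7)/2 = 5.6 m; q_4 = 0.49 × 0.38 × 5.6 = 1.043 m³/s
w_5 = (22.2 − 15.1)/2 = 3.55 m; q_5 = 0.34 × 0.39 × 3.55 = 0.4707 m³/s
w_6 = (25.8 − 18.9)/2 = 3.45 m; q_6 = 0.38 × 0.31 × 3.45 = 0.4064 m³/s
w_7 = (25.8 − 22.2)/2 = 1.8 m; q_7 = 0.24 × 0.11 × 1.8 = 0.04752 m³/s
Q = Σ qᵢ = 2.899 m³/s

2.90 m³/s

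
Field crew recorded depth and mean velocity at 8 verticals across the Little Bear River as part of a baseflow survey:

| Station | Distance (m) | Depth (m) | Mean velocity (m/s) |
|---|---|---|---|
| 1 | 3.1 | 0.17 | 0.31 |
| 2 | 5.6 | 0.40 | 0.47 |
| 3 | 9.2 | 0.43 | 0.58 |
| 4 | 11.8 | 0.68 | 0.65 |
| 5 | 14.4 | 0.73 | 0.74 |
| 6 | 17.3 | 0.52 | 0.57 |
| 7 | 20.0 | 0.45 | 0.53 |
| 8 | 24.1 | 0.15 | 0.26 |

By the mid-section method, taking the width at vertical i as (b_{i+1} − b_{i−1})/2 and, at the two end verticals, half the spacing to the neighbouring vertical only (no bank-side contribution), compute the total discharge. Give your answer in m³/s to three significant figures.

5.77 m³/s

w_1 = (5.6 − 3.1)/2 = 1.25 m; q_1 = 0.31 × 0.17 × 1.25 = 0.06588 m³/s
w_2 = (9.2 − 3.1)/2 = 3.05 m; q_2 = 0.47 × 0.40 × 3.05 = 0.5734 m³/s
w_3 = (11.8 − 5.6)/2 = 3.1 m; q_3 = 0.58 × 0.43 × 3.1 = 0.7731 m³/s
w_4 = (14.4 − 9.2)/2 = 2.6 m; q_4 = 0.65 × 0.68 × 2.6 = 1.149 m³/s
w_5 = (17.3 − 11.8)/2 = 2.75 m; q_5 = 0.74 × 0.73 × 2.75 = 1.486 m³/s
w_6 = (20.0 − 14.4)/2 = 2.8 m; q_6 = 0.57 × 0.52 × 2.8 = 0.8299 m³/s
w_7 = (24.1 − 17.3)/2 = 3.4 m; q_7 = 0.53 × 0.45 × 3.4 = 0.8109 m³/s
w_8 = (24.1 − 20.0)/2 = 2.05 m; q_8 = 0.26 × 0.15 × 2.05 = 0.07995 m³/s
Q = Σ qᵢ = 5.768 m³/s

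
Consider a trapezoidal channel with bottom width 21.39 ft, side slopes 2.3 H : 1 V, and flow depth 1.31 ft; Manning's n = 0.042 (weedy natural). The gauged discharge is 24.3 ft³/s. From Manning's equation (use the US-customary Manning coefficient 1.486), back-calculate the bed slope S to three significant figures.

A = (b + z·y)·y = (21.39 + 2.3×1.31)×1.31 = 31.97 ft²
P = b + 2y√(1+z²) = 21.39 + 2×1.31×√(1+2.3²) = 27.96 ft
R = A/P = 31.97/27.96 = 1.143 ft
S = (Q·n / (1.486·A·R^(2/3)))² = (24.3×0.042 / (1.486×31.97×1.093))² = 0.0003861

0.000386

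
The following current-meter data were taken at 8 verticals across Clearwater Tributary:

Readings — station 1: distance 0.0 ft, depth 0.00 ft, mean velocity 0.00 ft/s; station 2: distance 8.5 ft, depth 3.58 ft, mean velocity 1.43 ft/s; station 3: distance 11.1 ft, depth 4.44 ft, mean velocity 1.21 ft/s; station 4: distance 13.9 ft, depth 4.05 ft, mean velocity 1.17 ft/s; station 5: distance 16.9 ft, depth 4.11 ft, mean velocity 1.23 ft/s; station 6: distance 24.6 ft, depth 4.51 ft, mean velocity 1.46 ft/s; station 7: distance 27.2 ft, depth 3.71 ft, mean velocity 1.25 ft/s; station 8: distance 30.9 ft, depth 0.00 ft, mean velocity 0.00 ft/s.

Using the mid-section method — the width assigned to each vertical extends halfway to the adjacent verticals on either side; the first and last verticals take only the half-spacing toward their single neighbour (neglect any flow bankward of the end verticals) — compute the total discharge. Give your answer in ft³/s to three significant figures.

132 ft³/s

w_2 = (11.1 − 0.0)/2 = 5.55 ft; q_2 = 1.43 × 3.58 × 5.55 = 28.41 ft³/s
w_3 = (13.9 − 8.5)/2 = 2.7 ft; q_3 = 1.21 × 4.44 × 2.7 = 14.51 ft³/s
w_4 = (16.9 − 11.1)/2 = 2.9 ft; q_4 = 1.17 × 4.05 × 2.9 = 13.74 ft³/s
w_5 = (24.6 − 13.9)/2 = 5.35 ft; q_5 = 1.23 × 4.11 × 5.35 = 27.05 ft³/s
w_6 = (27.2 − 16.9)/2 = 5.15 ft; q_6 = 1.46 × 4.51 × 5.15 = 33.91 ft³/s
w_7 = (30.9 − 24.6)/2 = 3.15 ft; q_7 = 1.25 × 3.71 × 3.15 = 14.61 ft³/s
Stations 1, 8 contribute zero (depth or velocity is 0).
Q = Σ qᵢ = 132.2 ft³/s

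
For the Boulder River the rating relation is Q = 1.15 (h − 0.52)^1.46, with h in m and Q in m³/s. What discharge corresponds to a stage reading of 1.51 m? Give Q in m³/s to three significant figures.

1.13 m³/s

Q = 1.15 × (1.51 − 0.52)^1.46 = 1.15 × 0.99^1.46 = 1.133 m³/s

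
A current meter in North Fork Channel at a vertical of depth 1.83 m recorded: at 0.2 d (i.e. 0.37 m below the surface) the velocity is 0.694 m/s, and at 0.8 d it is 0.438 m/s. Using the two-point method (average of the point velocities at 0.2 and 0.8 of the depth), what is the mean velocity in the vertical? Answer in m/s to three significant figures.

0.566 m/s

v̄ = (0.694 + 0.438) / 2 = 0.5660 m/s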